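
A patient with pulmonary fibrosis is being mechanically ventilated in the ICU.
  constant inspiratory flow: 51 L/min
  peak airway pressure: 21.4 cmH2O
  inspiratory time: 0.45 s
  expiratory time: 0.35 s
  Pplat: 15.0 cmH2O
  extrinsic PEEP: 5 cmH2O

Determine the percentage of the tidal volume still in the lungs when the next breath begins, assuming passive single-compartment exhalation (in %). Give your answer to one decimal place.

29.7

Flow: 51 L/min ÷ 60 = 0.85 L/s.
Vt = flow × Ti = 0.85 L/s × 0.45 s × 1000 mL/L = 382.5 mL.
R = (PIP − Pplat)/V̇ = (21.4 − 15.0) / 0.85 = 6.4/0.85 = 7.529 cmH2O·s/L.
C = Vt/(Pplat − PEEP) = 382.5 / (15.0 − 5) = 382.5/10.0 = 38.25 mL/cmH2O.
τ = R × C = 7.529 × 0.03825 L/cmH2O = 0.288 s.
Fraction remaining at end-expiration = e^(−Te/τ) = e^(−0.35/0.288) = 0.2966 → 29.66%.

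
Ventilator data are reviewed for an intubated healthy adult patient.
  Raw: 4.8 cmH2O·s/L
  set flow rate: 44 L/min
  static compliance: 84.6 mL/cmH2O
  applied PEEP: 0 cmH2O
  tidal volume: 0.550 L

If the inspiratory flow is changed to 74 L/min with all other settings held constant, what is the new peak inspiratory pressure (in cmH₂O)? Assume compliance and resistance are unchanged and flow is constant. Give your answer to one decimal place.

Flow: 44 L/min ÷ 60 = 0.7333 L/s.
New flow: 74 L/min ÷ 60 = 1.2333 L/s.
PIP = Vt/C + R·V̇ + PEEP (constant-flow equation of motion).
Only the resistive term changes: ΔPIP = R × ΔV̇ = 4.8 × (1.2333 − 0.7333) = 4.8 × 0.5 = 2.4 cmH2O.
Original PIP = 550/84.6 + 4.8×0.7333 + 0 = 10.021 cmH2O; new PIP = 10.021 + (2.4) = 12.421 cmH2O.

12.4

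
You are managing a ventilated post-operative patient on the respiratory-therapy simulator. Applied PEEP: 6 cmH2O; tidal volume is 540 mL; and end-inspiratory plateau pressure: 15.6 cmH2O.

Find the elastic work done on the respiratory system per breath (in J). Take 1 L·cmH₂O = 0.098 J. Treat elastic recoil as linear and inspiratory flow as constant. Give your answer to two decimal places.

0.25

Elastic work ≈ ½ × (Pplat − PEEP) × Vt = 0.5 × (15.6 − 6) × 0.540 L = 0.5 × 9.6 × 0.540 = 2.592 L·cmH2O.
× 0.098 J/(L·cmH2O) → 0.254 J.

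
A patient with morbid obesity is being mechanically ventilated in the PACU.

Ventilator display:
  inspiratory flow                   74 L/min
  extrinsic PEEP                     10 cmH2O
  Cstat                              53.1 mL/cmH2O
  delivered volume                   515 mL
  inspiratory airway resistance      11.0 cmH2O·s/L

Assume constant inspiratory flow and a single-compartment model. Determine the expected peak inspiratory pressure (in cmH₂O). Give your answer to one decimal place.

33.3

Flow: 74 L/min ÷ 60 = 1.2333 L/s.
Equation of motion (constant flow): PIP = Vt/C + R·V̇ + PEEP.
PIP = 515/53.1 + 11.0×1.2333 + 10 = 9.699 + 13.566 + 10 = 33.265 cmH2O.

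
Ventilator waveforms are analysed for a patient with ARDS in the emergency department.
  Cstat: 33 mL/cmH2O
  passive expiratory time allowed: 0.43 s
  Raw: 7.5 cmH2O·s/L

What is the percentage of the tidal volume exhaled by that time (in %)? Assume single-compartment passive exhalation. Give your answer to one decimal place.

τ = R × C = 7.5 × 33 mL/cmH2O = 7.5 × 0.033 L/cmH2O = 0.2475 s.
Passive exhalation: V(t)/V₀ = e^(−t/τ) = e^(−0.43/0.2475) = 0.176.
Fraction exhaled = 1 − 0.176 = 0.824 → 82.4%.

82.4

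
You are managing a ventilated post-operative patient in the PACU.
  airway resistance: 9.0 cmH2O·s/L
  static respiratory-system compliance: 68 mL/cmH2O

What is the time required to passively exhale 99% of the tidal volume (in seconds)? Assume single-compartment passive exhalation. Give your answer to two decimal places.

2.82

τ = R × C = 9.0 × 68 mL/cmH2O = 9.0 × 0.068 L/cmH2O = 0.612 s.
Exhaled fraction f = 1 − e^(−t/τ) → t = −τ·ln(1 − f) = −0.612·ln(0.01) = 2.818 s.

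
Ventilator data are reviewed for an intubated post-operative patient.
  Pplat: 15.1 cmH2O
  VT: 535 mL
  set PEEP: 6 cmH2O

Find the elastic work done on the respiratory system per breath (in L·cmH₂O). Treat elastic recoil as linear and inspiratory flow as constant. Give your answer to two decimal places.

2.43

Elastic work ≈ ½ × (Pplat − PEEP) × Vt = 0.5 × (15.1 − 6) × 0.535 L = 0.5 × 9.1 × 0.535 = 2.434 L·cmH2O.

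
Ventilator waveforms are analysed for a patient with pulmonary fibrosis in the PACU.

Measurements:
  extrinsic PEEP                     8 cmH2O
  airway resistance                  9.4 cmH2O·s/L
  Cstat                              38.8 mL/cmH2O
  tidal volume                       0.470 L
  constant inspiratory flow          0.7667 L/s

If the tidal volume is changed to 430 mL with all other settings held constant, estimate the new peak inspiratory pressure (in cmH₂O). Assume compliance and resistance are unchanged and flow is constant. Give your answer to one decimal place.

26.3

PIP = Vt/C + R·V̇ + PEEP (constant-flow equation of motion).
Only the elastic term changes: ΔPIP = ΔVt / C = (430 − 470) / 38.8 = -1.031 cmH2O.
Original PIP = 470/38.8 + 9.4×0.7667 + 8 = 27.32 cmH2O; new PIP = 27.32 + (-1.031) = 26.289 cmH2O.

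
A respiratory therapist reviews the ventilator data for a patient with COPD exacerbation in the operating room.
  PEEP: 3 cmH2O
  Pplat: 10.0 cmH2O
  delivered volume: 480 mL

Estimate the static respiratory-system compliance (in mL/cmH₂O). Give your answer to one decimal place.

Cstat = Vt / (Pplat − PEEP) = 480 / (10.0 − 3) = 480 / 7.0 = 68.571 mL/cmH2O.

68.6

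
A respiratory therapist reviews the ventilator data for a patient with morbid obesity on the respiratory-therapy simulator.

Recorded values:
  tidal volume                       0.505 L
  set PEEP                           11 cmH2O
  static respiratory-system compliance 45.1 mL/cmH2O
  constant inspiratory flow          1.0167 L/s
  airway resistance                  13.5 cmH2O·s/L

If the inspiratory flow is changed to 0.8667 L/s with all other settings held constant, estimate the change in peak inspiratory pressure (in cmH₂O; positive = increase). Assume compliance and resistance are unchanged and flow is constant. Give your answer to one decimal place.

PIP = Vt/C + R·V̇ + PEEP (constant-flow equation of motion).
Only the resistive term changes: ΔPIP = R × ΔV̇ = 13.5 × (0.8667 − 1.0167) = 13.5 × -0.15 = -2.025 cmH2O.

-2.0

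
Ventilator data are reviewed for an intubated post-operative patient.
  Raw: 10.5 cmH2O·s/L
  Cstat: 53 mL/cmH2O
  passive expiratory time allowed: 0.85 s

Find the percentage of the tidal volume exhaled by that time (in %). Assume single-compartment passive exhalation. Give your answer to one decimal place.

τ = R × C = 10.5 × 53 mL/cmH2O = 10.5 × 0.053 L/cmH2O = 0.5565 s.
Passive exhalation: V(t)/V₀ = e^(−t/τ) = e^(−0.85/0.5565) = 0.2171.
Fraction exhaled = 1 − 0.2171 = 0.7829 → 78.29%.

78.3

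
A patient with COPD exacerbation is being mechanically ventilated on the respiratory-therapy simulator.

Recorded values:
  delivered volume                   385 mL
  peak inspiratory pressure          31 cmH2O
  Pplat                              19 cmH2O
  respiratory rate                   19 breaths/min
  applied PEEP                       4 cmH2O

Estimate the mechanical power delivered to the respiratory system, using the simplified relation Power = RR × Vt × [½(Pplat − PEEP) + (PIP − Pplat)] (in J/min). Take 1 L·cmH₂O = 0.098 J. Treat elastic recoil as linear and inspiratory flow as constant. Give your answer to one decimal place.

Per-breath work = Vt × [½(Pplat−PEEP) + (PIP−Pplat)] = 0.385 × [0.5×15.0 + 12.0] = 0.385 × 19.5 = 7.508 L·cmH2O.
Power = 19 × 7.508 = 142.65 L·cmH2O/min.
× 0.098 J/(L·cmH2O) → 13.98 J/min.

14.0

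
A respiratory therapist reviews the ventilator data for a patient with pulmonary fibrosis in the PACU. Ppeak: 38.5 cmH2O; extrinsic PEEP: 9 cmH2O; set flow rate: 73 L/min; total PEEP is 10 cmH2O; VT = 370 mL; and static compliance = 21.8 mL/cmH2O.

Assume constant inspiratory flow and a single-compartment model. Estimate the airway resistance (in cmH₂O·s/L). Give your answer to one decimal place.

9.5

Flow: 73 L/min ÷ 60 = 1.2167 L/s.
Total PEEP = 10 cmH2O (set 9 + intrinsic 1); this is the baseline alveolar pressure.
Equation of motion (constant flow): PIP = Vt/C + R·V̇ + PEEP.
R·V̇ = PIP − Vt/C − PEEP = 38.5 − 370/21.8 − 10 = 38.5 − 16.972 − 10 = 11.528 cmH2O.
R = 11.528 / 1.2167 = 9.475 cmH2O·s/L.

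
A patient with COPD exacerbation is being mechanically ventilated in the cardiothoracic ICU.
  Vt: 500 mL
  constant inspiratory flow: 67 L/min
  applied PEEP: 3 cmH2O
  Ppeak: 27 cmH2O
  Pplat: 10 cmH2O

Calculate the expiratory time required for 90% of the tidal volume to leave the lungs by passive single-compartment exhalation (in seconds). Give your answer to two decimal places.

Flow: 67 L/min ÷ 60 = 1.1167 L/s.
R = (PIP − Pplat)/V̇ = (27 − 10) / 1.1167 = 17.0/1.1167 = 15.223 cmH2O·s/L.
C = Vt/(Pplat − PEEP) = 500.0 / (10 − 3) = 500.0/7.0 = 71.429 mL/cmH2O.
τ = R × C = 15.223 × 0.07143 L/cmH2O = 1.087 s.
t = −τ·ln(1 − 0.90) = −1.087·ln(0.1) = 2.503 s.

2.50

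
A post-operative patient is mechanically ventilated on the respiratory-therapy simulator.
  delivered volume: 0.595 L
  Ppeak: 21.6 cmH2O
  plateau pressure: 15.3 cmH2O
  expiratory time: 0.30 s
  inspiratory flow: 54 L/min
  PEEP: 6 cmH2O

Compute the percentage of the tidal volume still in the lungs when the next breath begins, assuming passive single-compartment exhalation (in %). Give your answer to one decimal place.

51.2

Flow: 54 L/min ÷ 60 = 0.9 L/s.
R = (PIP − Pplat)/V̇ = (21.6 − 15.3) / 0.9 = 6.3/0.9 = 7.0 cmH2O·s/L.
C = Vt/(Pplat − PEEP) = 595.0 / (15.3 − 6) = 595.0/9.3 = 63.978 mL/cmH2O.
τ = R × C = 7.0 × 0.06398 L/cmH2O = 0.4479 s.
Fraction remaining at end-expiration = e^(−Te/τ) = e^(−0.30/0.4479) = 0.5118 → 51.18%.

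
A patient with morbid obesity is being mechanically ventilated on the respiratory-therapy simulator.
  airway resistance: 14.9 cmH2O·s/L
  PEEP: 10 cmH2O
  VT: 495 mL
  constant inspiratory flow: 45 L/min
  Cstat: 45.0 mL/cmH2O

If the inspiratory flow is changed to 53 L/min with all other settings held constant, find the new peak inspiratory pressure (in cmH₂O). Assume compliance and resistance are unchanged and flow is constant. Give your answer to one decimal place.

34.2

Flow: 45 L/min ÷ 60 = 0.75 L/s.
New flow: 53 L/min ÷ 60 = 0.8833 L/s.
PIP = Vt/C + R·V̇ + PEEP (constant-flow equation of motion).
Only the resistive term changes: ΔPIP = R × ΔV̇ = 14.9 × (0.8833 − 0.75) = 14.9 × 0.1333 = 1.986 cmH2O.
Original PIP = 495/45.0 + 14.9×0.75 + 10 = 32.175 cmH2O; new PIP = 32.175 + (1.986) = 34.161 cmH2O.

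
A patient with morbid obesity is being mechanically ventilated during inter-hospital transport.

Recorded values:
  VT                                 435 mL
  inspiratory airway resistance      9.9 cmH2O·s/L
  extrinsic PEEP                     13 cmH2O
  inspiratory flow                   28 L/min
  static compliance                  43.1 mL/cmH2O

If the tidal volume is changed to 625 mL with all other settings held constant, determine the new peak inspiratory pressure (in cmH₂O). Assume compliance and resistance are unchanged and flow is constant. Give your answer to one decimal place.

Flow: 28 L/min ÷ 60 = 0.4667 L/s.
PIP = Vt/C + R·V̇ + PEEP (constant-flow equation of motion).
Only the elastic term changes: ΔPIP = ΔVt / C = (625 − 435) / 43.1 = 4.408 cmH2O.
Original PIP = 435/43.1 + 9.9×0.4667 + 13 = 27.713 cmH2O; new PIP = 27.713 + (4.408) = 32.121 cmH2O.

32.1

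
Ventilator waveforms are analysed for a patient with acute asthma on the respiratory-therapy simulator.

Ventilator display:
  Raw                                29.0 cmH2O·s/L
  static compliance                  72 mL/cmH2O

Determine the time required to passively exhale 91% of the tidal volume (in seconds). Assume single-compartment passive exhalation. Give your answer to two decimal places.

τ = R × C = 29.0 × 72 mL/cmH2O = 29.0 × 0.072 L/cmH2O = 2.088 s.
Exhaled fraction f = 1 − e^(−t/τ) → t = −τ·ln(1 − f) = −2.088·ln(0.09) = 5.028 s.

5.03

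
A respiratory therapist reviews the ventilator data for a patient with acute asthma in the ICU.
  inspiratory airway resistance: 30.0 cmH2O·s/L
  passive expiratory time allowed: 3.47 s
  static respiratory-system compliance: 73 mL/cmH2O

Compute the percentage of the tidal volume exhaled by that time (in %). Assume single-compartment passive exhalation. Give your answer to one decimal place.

τ = R × C = 30.0 × 73 mL/cmH2O = 30.0 × 0.073 L/cmH2O = 2.19 s.
Passive exhalation: V(t)/V₀ = e^(−t/τ) = e^(−3.47/2.19) = 0.2051.
Fraction exhaled = 1 − 0.2051 = 0.7949 → 79.49%.

79.5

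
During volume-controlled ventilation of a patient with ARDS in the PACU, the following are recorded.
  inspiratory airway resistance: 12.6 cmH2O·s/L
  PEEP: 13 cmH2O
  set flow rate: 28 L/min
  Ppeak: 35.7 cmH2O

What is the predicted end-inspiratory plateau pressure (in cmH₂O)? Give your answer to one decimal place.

29.8

Flow: 28 L/min ÷ 60 = 0.4667 L/s.
Pplat = PIP − Raw × flow = 35.7 − 12.6 × 0.4667 = 35.7 − 5.88 = 29.82 cmH2O.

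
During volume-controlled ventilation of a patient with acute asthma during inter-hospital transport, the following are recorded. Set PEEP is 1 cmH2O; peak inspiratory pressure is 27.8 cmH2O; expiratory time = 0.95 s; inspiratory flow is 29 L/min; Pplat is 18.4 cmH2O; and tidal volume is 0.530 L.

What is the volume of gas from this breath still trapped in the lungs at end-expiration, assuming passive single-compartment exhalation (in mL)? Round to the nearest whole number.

Flow: 29 L/min ÷ 60 = 0.4833 L/s.
R = (PIP − Pplat)/V̇ = (27.8 − 18.4) / 0.4833 = 9.4/0.4833 = 19.45 cmH2O·s/L.
C = Vt/(Pplat − PEEP) = 530.0 / (18.4 − 1) = 530.0/17.4 = 30.46 mL/cmH2O.
τ = R × C = 19.45 × 0.03046 L/cmH2O = 0.5924 s.
Fraction remaining = e^(−Te/τ) = e^(−0.95/0.5924) = 0.2012.
Trapped volume = 530.0 × 0.2012 = 106.64 mL.

107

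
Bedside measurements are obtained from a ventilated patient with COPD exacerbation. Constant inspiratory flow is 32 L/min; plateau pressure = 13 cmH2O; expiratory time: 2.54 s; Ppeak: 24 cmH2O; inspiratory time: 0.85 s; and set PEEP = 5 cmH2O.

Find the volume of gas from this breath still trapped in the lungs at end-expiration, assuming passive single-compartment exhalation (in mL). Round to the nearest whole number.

52

Flow: 32 L/min ÷ 60 = 0.5333 L/s.
Vt = flow × Ti = 0.5333 L/s × 0.85 s × 1000 mL/L = 453.31 mL.
R = (PIP − Pplat)/V̇ = (24 − 13) / 0.5333 = 11.0/0.5333 = 20.626 cmH2O·s/L.
C = Vt/(Pplat − PEEP) = 453.31 / (13 − 5) = 453.31/8.0 = 56.664 mL/cmH2O.
τ = R × C = 20.626 × 0.05666 L/cmH2O = 1.169 s.
Fraction remaining = e^(−Te/τ) = e^(−2.54/1.169) = 0.1139.
Trapped volume = 453.31 × 0.1139 = 51.632 mL.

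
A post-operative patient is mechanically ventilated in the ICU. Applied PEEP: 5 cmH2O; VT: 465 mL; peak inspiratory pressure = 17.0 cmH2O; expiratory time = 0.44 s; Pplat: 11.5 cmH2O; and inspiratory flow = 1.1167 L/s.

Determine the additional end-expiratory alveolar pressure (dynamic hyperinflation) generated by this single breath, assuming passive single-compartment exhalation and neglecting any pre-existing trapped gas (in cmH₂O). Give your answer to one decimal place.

R = (PIP − Pplat)/V̇ = (17.0 − 11.5) / 1.1167 = 5.5/1.1167 = 4.925 cmH2O·s/L.
C = Vt/(Pplat − PEEP) = 465.0 / (11.5 − 5) = 465.0/6.5 = 71.538 mL/cmH2O.
τ = R × C = 4.925 × 0.07154 L/cmH2O = 0.3523 s.
Fraction remaining = e^(−Te/τ) = e^(−0.44/0.3523) = 0.2868; trapped volume = 465.0 × 0.2868 = 133.36 mL.
Additional alveolar pressure from trapping ≈ V_trapped / C = 133.36 / 71.538 = 1.864 cmH2O.

1.9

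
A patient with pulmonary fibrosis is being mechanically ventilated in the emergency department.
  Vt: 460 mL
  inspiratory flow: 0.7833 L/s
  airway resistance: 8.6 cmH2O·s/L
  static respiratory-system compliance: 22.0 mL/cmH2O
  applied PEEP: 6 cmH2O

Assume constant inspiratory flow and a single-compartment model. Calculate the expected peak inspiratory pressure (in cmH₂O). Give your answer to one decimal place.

Equation of motion (constant flow): PIP = Vt/C + R·V̇ + PEEP.
PIP = 460/22.0 + 8.6×0.7833 + 6 = 20.909 + 6.736 + 6 = 33.645 cmH2O.

33.6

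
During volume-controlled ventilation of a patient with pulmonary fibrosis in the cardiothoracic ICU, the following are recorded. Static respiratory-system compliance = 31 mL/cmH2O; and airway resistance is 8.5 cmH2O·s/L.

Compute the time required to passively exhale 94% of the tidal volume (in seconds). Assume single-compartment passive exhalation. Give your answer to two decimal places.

τ = R × C = 8.5 × 31 mL/cmH2O = 8.5 × 0.031 L/cmH2O = 0.2635 s.
Exhaled fraction f = 1 − e^(−t/τ) → t = −τ·ln(1 − f) = −0.2635·ln(0.06) = 0.7413 s.

0.74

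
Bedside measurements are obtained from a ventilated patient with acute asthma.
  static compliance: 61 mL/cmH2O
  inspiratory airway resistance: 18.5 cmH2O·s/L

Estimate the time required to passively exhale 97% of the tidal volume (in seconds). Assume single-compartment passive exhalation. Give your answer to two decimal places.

τ = R × C = 18.5 × 61 mL/cmH2O = 18.5 × 0.061 L/cmH2O = 1.129 s.
Exhaled fraction f = 1 − e^(−t/τ) → t = −τ·ln(1 − f) = −1.129·ln(0.03) = 3.959 s.

3.96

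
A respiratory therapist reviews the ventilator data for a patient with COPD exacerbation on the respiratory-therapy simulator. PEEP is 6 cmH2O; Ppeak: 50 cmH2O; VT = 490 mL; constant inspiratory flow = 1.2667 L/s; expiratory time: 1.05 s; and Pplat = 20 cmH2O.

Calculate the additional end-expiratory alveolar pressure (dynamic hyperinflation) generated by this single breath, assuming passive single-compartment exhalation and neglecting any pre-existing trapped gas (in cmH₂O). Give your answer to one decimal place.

R = (PIP − Pplat)/V̇ = (50 − 20) / 1.2667 = 30.0/1.2667 = 23.684 cmH2O·s/L.
C = Vt/(Pplat − PEEP) = 490.0 / (20 − 6) = 490.0/14.0 = 35.0 mL/cmH2O.
τ = R × C = 23.684 × 0.035 L/cmH2O = 0.8289 s.
Fraction remaining = e^(−Te/τ) = e^(−1.05/0.8289) = 0.2817; trapped volume = 490.0 × 0.2817 = 138.03 mL.
Additional alveolar pressure from trapping ≈ V_trapped / C = 138.03 / 35.0 = 3.944 cmH2O.

3.9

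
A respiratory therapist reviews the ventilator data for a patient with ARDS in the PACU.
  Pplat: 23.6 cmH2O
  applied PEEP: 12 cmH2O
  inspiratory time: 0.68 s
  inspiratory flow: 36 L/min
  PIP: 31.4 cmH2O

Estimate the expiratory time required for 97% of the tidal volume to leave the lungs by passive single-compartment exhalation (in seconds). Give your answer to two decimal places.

1.60

Flow: 36 L/min ÷ 60 = 0.6 L/s.
Vt = flow × Ti = 0.6 L/s × 0.68 s × 1000 mL/L = 408.0 mL.
R = (PIP − Pplat)/V̇ = (31.4 − 23.6) / 0.6 = 7.8/0.6 = 13.0 cmH2O·s/L.
C = Vt/(Pplat − PEEP) = 408.0 / (23.6 − 12) = 408.0/11.6 = 35.172 mL/cmH2O.
τ = R × C = 13.0 × 0.03517 L/cmH2O = 0.4572 s.
t = −τ·ln(1 − 0.97) = −0.4572·ln(0.03) = 1.603 s.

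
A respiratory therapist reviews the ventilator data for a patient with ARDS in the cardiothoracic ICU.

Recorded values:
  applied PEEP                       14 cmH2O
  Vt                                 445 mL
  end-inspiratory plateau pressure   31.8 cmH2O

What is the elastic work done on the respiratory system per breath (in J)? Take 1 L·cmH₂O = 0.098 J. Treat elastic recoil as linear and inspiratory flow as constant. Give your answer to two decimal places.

Elastic work ≈ ½ × (Pplat − PEEP) × Vt = 0.5 × (31.8 − 14) × 0.445 L = 0.5 × 17.8 × 0.445 = 3.961 L·cmH2O.
× 0.098 J/(L·cmH2O) → 0.3882 J.

0.39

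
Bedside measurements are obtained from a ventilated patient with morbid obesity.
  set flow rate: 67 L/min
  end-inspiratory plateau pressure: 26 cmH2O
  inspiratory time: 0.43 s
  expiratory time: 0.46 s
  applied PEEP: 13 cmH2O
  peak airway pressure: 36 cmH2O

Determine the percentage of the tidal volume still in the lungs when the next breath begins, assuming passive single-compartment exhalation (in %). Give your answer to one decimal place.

24.9

Flow: 67 L/min ÷ 60 = 1.1167 L/s.
Vt = flow × Ti = 1.1167 L/s × 0.43 s × 1000 mL/L = 480.18 mL.
R = (PIP − Pplat)/V̇ = (36 − 26) / 1.1167 = 10.0/1.1167 = 8.955 cmH2O·s/L.
C = Vt/(Pplat − PEEP) = 480.18 / (26 − 13) = 480.18/13.0 = 36.937 mL/cmH2O.
τ = R × C = 8.955 × 0.03694 L/cmH2O = 0.3308 s.
Fraction remaining at end-expiration = e^(−Te/τ) = e^(−0.46/0.3308) = 0.2489 → 24.89%.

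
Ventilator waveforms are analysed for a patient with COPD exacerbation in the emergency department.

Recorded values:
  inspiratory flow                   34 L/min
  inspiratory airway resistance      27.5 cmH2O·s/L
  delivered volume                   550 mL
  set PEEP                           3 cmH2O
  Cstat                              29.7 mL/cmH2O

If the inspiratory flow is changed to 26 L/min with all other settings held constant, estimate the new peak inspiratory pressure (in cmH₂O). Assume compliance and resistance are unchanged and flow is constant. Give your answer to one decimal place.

Flow: 34 L/min ÷ 60 = 0.5667 L/s.
New flow: 26 L/min ÷ 60 = 0.4333 L/s.
PIP = Vt/C + R·V̇ + PEEP (constant-flow equation of motion).
Only the resistive term changes: ΔPIP = R × ΔV̇ = 27.5 × (0.4333 − 0.5667) = 27.5 × -0.1334 = -3.669 cmH2O.
Original PIP = 550/29.7 + 27.5×0.5667 + 3 = 37.103 cmH2O; new PIP = 37.103 + (-3.669) = 33.434 cmH2O.

33.4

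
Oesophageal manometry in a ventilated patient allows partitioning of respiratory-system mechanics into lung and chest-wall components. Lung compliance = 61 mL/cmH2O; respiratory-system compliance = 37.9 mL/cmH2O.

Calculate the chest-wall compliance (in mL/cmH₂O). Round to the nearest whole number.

1/Ccw = 1/Crs − 1/CL.
1/Ccw = 1/37.9 − 1/61 = 0.009992.
Ccw = 100.08 mL/cmH2O.

100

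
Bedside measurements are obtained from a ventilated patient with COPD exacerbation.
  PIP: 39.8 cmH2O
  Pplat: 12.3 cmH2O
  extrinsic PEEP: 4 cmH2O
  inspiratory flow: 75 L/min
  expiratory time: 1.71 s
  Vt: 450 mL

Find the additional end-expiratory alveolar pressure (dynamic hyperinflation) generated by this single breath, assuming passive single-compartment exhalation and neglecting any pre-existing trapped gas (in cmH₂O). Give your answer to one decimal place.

2.0

Flow: 75 L/min ÷ 60 = 1.25 L/s.
R = (PIP − Pplat)/V̇ = (39.8 − 12.3) / 1.25 = 27.5/1.25 = 22.0 cmH2O·s/L.
C = Vt/(Pplat − PEEP) = 450.0 / (12.3 − 4) = 450.0/8.3 = 54.217 mL/cmH2O.
τ = R × C = 22.0 × 0.05422 L/cmH2O = 1.193 s.
Fraction remaining = e^(−Te/τ) = e^(−1.71/1.193) = 0.2385; trapped volume = 450.0 × 0.2385 = 107.33 mL.
Additional alveolar pressure from trapping ≈ V_trapped / C = 107.33 / 54.217 = 1.98 cmH2O.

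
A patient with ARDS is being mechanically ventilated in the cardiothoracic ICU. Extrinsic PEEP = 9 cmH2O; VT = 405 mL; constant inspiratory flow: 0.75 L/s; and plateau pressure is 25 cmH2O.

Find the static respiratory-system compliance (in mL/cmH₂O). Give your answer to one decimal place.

Cstat = Vt / (Pplat − PEEP) = 405 / (25 − 9) = 405 / 16.0 = 25.313 mL/cmH2O.

25.3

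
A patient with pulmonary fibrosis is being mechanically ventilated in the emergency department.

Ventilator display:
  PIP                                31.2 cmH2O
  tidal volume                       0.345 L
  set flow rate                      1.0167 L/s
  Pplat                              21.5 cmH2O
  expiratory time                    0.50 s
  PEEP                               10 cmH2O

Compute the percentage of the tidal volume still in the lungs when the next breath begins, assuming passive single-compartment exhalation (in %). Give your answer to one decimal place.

R = (PIP − Pplat)/V̇ = (31.2 − 21.5) / 1.0167 = 9.7/1.0167 = 9.541 cmH2O·s/L.
C = Vt/(Pplat − PEEP) = 345.0 / (21.5 − 10) = 345.0/11.5 = 30.0 mL/cmH2O.
τ = R × C = 9.541 × 0.03 L/cmH2O = 0.2862 s.
Fraction remaining at end-expiration = e^(−Te/τ) = e^(−0.50/0.2862) = 0.1743 → 17.43%.

17.4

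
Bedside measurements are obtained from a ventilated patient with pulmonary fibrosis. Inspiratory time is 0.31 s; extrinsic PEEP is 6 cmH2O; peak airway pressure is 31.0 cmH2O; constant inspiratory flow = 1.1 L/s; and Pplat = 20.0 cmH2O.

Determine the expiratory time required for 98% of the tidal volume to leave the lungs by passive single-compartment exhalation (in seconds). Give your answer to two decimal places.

0.95

Vt = flow × Ti = 1.1 L/s × 0.31 s × 1000 mL/L = 341.0 mL.
R = (PIP − Pplat)/V̇ = (31.0 − 20.0) / 1.1 = 11.0/1.1 = 10.0 cmH2O·s/L.
C = Vt/(Pplat − PEEP) = 341.0 / (20.0 − 6) = 341.0/14.0 = 24.357 mL/cmH2O.
τ = R × C = 10.0 × 0.02436 L/cmH2O = 0.2436 s.
t = −τ·ln(1 − 0.98) = −0.2436·ln(0.02) = 0.953 s.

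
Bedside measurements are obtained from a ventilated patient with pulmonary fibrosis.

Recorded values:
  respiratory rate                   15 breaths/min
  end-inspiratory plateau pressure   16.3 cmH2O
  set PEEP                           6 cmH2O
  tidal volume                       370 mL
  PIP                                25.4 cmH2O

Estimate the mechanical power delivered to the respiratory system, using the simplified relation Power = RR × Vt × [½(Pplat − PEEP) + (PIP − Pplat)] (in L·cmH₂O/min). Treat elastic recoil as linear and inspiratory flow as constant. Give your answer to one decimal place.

Per-breath work = Vt × [½(Pplat−PEEP) + (PIP−Pplat)] = 0.370 × [0.5×10.3 + 9.1] = 0.370 × 14.25 = 5.273 L·cmH2O.
Power = 15 × 5.273 = 79.095 L·cmH2O/min.

79.1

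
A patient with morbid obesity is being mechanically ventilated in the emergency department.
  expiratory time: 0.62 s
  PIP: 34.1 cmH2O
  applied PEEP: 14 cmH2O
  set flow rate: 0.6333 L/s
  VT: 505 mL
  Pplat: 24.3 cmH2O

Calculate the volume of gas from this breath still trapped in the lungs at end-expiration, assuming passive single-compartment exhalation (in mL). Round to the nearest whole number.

R = (PIP − Pplat)/V̇ = (34.1 − 24.3) / 0.6333 = 9.8/0.6333 = 15.474 cmH2O·s/L.
C = Vt/(Pplat − PEEP) = 505.0 / (24.3 − 14) = 505.0/10.3 = 49.029 mL/cmH2O.
τ = R × C = 15.474 × 0.04903 L/cmH2O = 0.7587 s.
Fraction remaining = e^(−Te/τ) = e^(−0.62/0.7587) = 0.4417.
Trapped volume = 505.0 × 0.4417 = 223.06 mL.

223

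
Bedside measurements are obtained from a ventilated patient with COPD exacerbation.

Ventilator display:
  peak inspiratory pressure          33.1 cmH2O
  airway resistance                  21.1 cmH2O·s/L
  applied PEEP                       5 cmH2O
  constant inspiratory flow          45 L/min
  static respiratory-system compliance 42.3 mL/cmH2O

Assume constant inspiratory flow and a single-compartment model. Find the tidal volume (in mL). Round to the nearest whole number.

Flow: 45 L/min ÷ 60 = 0.75 L/s.
Equation of motion (constant flow): PIP = Vt/C + R·V̇ + PEEP.
Vt/C = PIP − R·V̇ − PEEP = 33.1 − 15.825 − 5 = 12.275 cmH2O.
Vt = C × 12.275 = 42.3 × 12.275 = 519.23 mL.

519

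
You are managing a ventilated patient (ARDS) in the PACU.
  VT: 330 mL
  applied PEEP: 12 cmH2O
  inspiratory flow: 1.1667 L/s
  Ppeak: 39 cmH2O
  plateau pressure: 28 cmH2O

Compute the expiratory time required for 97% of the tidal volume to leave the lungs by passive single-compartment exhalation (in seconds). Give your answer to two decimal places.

R = (PIP − Pplat)/V̇ = (39 − 28) / 1.1667 = 11.0/1.1667 = 9.428 cmH2O·s/L.
C = Vt/(Pplat − PEEP) = 330.0 / (28 − 12) = 330.0/16.0 = 20.625 mL/cmH2O.
τ = R × C = 9.428 × 0.02063 L/cmH2O = 0.1945 s.
t = −τ·ln(1 − 0.97) = −0.1945·ln(0.03) = 0.682 s.

0.68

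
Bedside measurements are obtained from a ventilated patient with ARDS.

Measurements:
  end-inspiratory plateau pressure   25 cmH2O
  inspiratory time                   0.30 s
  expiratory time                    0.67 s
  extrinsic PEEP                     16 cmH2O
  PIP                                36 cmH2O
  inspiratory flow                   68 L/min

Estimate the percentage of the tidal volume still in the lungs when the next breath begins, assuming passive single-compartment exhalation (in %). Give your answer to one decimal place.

16.1

Flow: 68 L/min ÷ 60 = 1.1333 L/s.
Vt = flow × Ti = 1.1333 L/s × 0.30 s × 1000 mL/L = 339.99 mL.
R = (PIP − Pplat)/V̇ = (36 − 25) / 1.1333 = 11.0/1.1333 = 9.706 cmH2O·s/L.
C = Vt/(Pplat − PEEP) = 339.99 / (25 − 16) = 339.99/9.0 = 37.777 mL/cmH2O.
τ = R × C = 9.706 × 0.03778 L/cmH2O = 0.3667 s.
Fraction remaining at end-expiration = e^(−Te/τ) = e^(−0.67/0.3667) = 0.1609 → 16.09%.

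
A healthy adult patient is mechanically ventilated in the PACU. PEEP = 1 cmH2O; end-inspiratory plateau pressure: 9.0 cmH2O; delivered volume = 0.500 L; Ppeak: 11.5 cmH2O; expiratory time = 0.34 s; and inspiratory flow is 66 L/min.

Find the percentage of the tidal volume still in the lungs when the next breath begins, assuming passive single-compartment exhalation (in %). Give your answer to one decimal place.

Flow: 66 L/min ÷ 60 = 1.1 L/s.
R = (PIP − Pplat)/V̇ = (11.5 − 9.0) / 1.1 = 2.5/1.1 = 2.273 cmH2O·s/L.
C = Vt/(Pplat − PEEP) = 500.0 / (9.0 − 1) = 500.0/8.0 = 62.5 mL/cmH2O.
τ = R × C = 2.273 × 0.0625 L/cmH2O = 0.1421 s.
Fraction remaining at end-expiration = e^(−Te/τ) = e^(−0.34/0.1421) = 0.09138 → 9.138%.

9.1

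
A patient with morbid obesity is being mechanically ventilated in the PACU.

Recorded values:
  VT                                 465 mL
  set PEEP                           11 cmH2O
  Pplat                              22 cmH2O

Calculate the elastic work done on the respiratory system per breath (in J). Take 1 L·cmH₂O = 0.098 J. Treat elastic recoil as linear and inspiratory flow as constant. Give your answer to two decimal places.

Elastic work ≈ ½ × (Pplat − PEEP) × Vt = 0.5 × (22 − 11) × 0.465 L = 0.5 × 11.0 × 0.465 = 2.558 L·cmH2O.
× 0.098 J/(L·cmH2O) → 0.2507 J.

0.25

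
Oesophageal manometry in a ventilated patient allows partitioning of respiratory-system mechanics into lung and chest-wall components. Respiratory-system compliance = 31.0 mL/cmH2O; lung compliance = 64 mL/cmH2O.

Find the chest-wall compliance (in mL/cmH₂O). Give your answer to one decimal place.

1/Ccw = 1/Crs − 1/CL.
1/Ccw = 1/31.0 − 1/64 = 0.01663.
Ccw = 60.132 mL/cmH2O.

60.1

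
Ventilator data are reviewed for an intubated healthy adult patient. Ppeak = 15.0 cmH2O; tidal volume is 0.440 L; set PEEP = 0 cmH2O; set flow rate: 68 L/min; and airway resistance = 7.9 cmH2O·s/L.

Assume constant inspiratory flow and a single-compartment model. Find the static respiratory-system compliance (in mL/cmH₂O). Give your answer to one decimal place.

72.8

Flow: 68 L/min ÷ 60 = 1.1333 L/s.
Equation of motion (constant flow): PIP = Vt/C + R·V̇ + PEEP.
Vt/C = PIP − R·V̇ − PEEP = 15.0 − 7.9×1.1333 − 0 = 15.0 − 8.953 − 0 = 6.047 cmH2O.
C = Vt / 6.047 = 440 / 6.047 = 72.763 mL/cmH2O.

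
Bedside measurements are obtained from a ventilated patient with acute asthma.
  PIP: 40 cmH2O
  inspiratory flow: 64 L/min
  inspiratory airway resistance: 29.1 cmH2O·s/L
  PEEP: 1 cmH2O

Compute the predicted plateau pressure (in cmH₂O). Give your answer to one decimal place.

9.0

Flow: 64 L/min ÷ 60 = 1.0667 L/s.
Pplat = PIP − Raw × flow = 40 − 29.1 × 1.0667 = 40 − 31.041 = 8.959 cmH2O.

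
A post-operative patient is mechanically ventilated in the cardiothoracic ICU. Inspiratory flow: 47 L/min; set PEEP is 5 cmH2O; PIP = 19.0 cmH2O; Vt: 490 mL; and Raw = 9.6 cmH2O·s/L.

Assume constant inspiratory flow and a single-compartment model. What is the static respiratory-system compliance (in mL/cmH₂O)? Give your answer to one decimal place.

Flow: 47 L/min ÷ 60 = 0.7833 L/s.
Equation of motion (constant flow): PIP = Vt/C + R·V̇ + PEEP.
Vt/C = PIP − R·V̇ − PEEP = 19.0 − 9.6×0.7833 − 5 = 19.0 − 7.52 − 5 = 6.48 cmH2O.
C = Vt / 6.48 = 490 / 6.48 = 75.617 mL/cmH2O.

75.6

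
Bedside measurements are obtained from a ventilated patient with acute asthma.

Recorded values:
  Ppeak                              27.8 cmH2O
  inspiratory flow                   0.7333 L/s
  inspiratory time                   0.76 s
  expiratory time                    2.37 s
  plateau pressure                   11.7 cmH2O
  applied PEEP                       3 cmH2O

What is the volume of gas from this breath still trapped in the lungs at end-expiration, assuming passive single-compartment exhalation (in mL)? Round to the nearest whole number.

Vt = flow × Ti = 0.7333 L/s × 0.76 s × 1000 mL/L = 557.31 mL.
R = (PIP − Pplat)/V̇ = (27.8 − 11.7) / 0.7333 = 16.1/0.7333 = 21.956 cmH2O·s/L.
C = Vt/(Pplat − PEEP) = 557.31 / (11.7 − 3) = 557.31/8.7 = 64.059 mL/cmH2O.
τ = R × C = 21.956 × 0.06406 L/cmH2O = 1.407 s.
Fraction remaining = e^(−Te/τ) = e^(−2.37/1.407) = 0.1855.
Trapped volume = 557.31 × 0.1855 = 103.38 mL.

103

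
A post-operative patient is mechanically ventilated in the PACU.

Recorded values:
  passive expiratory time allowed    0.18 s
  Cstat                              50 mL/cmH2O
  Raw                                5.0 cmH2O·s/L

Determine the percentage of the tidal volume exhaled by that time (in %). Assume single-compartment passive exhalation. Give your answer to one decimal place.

51.3

τ = R × C = 5.0 × 50 mL/cmH2O = 5.0 × 0.050 L/cmH2O = 0.25 s.
Passive exhalation: V(t)/V₀ = e^(−t/τ) = e^(−0.18/0.25) = 0.4868.
Fraction exhaled = 1 − 0.4868 = 0.5132 → 51.32%.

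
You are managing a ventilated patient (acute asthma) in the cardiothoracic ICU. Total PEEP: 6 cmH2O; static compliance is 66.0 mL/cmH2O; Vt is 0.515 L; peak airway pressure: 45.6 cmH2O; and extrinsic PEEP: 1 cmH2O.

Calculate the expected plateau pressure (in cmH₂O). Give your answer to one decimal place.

13.8

End-expiratory occlusion gives total PEEP = 6 cmH2O (intrinsic PEEP = 6 − 1 = 5). Use total PEEP for the elastic gradient.
Pplat = PEEPtotal + Vt / Cstat = 6 + 515 / 66.0 = 6 + 7.803 = 13.803 cmH2O.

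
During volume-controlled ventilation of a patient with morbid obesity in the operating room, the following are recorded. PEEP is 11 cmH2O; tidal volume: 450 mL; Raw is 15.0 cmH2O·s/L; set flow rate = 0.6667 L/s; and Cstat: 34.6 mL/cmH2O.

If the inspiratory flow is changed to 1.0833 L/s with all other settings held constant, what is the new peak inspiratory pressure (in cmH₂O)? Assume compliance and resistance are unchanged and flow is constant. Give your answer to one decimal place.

40.3

PIP = Vt/C + R·V̇ + PEEP (constant-flow equation of motion).
Only the resistive term changes: ΔPIP = R × ΔV̇ = 15.0 × (1.0833 − 0.6667) = 15.0 × 0.4166 = 6.249 cmH2O.
Original PIP = 450/34.6 + 15.0×0.6667 + 11 = 34.006 cmH2O; new PIP = 34.006 + (6.249) = 40.255 cmH2O.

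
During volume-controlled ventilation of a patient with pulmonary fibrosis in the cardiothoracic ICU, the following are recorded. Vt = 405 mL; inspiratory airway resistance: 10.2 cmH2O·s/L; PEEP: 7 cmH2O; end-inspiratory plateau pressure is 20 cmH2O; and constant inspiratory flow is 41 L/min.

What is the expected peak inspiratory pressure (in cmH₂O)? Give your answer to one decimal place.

27.0

Flow: 41 L/min ÷ 60 = 0.6833 L/s.
PIP = Pplat + Raw × flow = 20 + 10.2 × 0.6833 = 20 + 6.97 = 26.97 cmH2O.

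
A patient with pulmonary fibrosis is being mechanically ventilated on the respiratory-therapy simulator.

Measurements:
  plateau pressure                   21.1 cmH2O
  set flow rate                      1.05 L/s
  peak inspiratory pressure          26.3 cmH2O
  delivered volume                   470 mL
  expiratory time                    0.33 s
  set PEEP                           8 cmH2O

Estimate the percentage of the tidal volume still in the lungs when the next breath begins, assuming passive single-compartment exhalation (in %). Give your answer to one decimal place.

15.6

R = (PIP − Pplat)/V̇ = (26.3 − 21.1) / 1.05 = 5.2/1.05 = 4.952 cmH2O·s/L.
C = Vt/(Pplat − PEEP) = 470.0 / (21.1 − 8) = 470.0/13.1 = 35.878 mL/cmH2O.
τ = R × C = 4.952 × 0.03588 L/cmH2O = 0.1777 s.
Fraction remaining at end-expiration = e^(−Te/τ) = e^(−0.33/0.1777) = 0.1561 → 15.61%.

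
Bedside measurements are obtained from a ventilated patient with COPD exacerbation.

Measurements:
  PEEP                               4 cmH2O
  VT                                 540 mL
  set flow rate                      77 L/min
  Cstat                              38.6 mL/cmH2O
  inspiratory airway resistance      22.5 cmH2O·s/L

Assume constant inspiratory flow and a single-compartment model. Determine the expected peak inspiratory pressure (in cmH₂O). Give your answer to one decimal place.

46.9

Flow: 77 L/min ÷ 60 = 1.2833 L/s.
Equation of motion (constant flow): PIP = Vt/C + R·V̇ + PEEP.
PIP = 540/38.6 + 22.5×1.2833 + 4 = 13.99 + 28.874 + 4 = 46.864 cmH2O.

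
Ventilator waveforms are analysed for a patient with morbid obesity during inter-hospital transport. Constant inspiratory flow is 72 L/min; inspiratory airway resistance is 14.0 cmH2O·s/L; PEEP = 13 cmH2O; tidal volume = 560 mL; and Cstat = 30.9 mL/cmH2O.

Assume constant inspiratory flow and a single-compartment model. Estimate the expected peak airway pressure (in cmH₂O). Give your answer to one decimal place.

47.9

Flow: 72 L/min ÷ 60 = 1.2 L/s.
Equation of motion (constant flow): PIP = Vt/C + R·V̇ + PEEP.
PIP = 560/30.9 + 14.0×1.2 + 13 = 18.123 + 16.8 + 13 = 47.923 cmH2O.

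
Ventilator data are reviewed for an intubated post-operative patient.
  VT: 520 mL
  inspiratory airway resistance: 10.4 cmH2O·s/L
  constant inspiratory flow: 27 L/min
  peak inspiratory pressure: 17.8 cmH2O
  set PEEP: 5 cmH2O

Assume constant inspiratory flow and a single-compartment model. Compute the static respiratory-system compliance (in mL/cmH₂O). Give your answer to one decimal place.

Flow: 27 L/min ÷ 60 = 0.45 L/s.
Equation of motion (constant flow): PIP = Vt/C + R·V̇ + PEEP.
Vt/C = PIP − R·V̇ − PEEP = 17.8 − 10.4×0.45 − 5 = 17.8 − 4.68 − 5 = 8.12 cmH2O.
C = Vt / 8.12 = 520 / 8.12 = 64.039 mL/cmH2O.

64.0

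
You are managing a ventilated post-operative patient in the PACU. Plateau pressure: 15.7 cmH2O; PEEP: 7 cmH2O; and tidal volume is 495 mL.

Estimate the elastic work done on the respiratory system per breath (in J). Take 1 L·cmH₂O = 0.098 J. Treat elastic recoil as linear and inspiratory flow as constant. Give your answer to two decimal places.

Elastic work ≈ ½ × (Pplat − PEEP) × Vt = 0.5 × (15.7 − 7) × 0.495 L = 0.5 × 8.7 × 0.495 = 2.153 L·cmH2O.
× 0.098 J/(L·cmH2O) → 0.211 J.

0.21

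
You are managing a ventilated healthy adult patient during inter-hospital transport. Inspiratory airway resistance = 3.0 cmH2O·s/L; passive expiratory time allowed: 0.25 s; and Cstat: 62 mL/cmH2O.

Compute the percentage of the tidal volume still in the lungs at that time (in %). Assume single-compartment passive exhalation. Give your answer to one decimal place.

26.1

τ = R × C = 3.0 × 62 mL/cmH2O = 3.0 × 0.062 L/cmH2O = 0.186 s.
Passive exhalation: V(t)/V₀ = e^(−t/τ) = e^(−0.25/0.186) = 0.2608.
Fraction remaining = 0.2608 → 26.08%.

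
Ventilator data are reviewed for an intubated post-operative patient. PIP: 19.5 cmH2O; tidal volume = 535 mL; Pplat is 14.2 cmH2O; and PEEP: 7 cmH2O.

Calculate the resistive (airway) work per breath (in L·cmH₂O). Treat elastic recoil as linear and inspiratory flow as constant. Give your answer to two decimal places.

2.84

With constant inspiratory flow the resistive pressure is constant at PIP − Pplat = 19.5 − 14.2 = 5.3 cmH2O, so resistive work = 5.3 × 0.535 = 2.836 L·cmH2O.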